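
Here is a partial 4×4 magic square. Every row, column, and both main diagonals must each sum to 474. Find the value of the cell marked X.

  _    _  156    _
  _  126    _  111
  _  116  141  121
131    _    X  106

Row 3 must total 474; the given cells sum to 378, so (3,1) = 96.
Column 4 needs 474; the known cells sum to 338, so (1,4) = 136.
Main diagonal needs 474; the known cells sum to 373, so (1,1) = 101.
Anti-diagonal needs 474; the known cells sum to 383, so (2,3) = 91.
Row 1: 101 + 156 + 136 + ? = 474, so (1,2) = 81.
Using row 2: 126 + 91 + 111 + ? → (2,1) = 474 − 328 = 146.
Column 2: 81 + 126 + 116 + ? = 474, so (4,2) = 151.
The remaining cell in column 3 is (4,3) = 474 − 388 = 86.

86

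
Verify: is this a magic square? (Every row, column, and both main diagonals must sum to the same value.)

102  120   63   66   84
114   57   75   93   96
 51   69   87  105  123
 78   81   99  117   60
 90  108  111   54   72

Row 1: 102 + 120 + 63 + 66 + 84 = 435.
Row 2: 114 + 57 + 75 + 93 + 96 = 435.
Row 3: 51 + 69 + 87 + 105 + 123 = 435.
Row 4: 78 + 81 + 99 + 117 + 60 = 435.
Row 5: 90 + 108 + 111 + 54 + 72 = 435.
Column 1: 102 + 114 + 51 + 78 + 90 = 435.
Column 2: 120 + 57 + 69 + 81 + 108 = 435.
Column 3: 63 + 75 + 87 + 99 + 111 = 435.
Column 4: 66 + 93 + 105 + 117 + 54 = 435.
Column 5: 84 + 96 + 123 + 60 + 72 = 435.
Main diagonal: 102 + 57 + 87 + 117 + 72 = 435.
Anti-diagonal: 84 + 93 + 87 + 81 + 90 = 435.
All lines sum to 435.

Yes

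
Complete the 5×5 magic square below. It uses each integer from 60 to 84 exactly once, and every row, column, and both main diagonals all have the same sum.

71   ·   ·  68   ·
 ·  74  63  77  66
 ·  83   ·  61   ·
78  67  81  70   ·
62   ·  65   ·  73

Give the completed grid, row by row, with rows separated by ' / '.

71 60 79 68 82 / 80 74 63 77 66 / 69 83 72 61 75 / 78 67 81 70 64 / 62 76 65 84 73

The entries are 60 through 84, which sum to 1800, so each line sums to 1800/5 = 360.
Row 2 must total 360; the given cells sum to 280, so (2,1) = 80.
Row 4 needs 360; the known cells sum to 296, so (4,5) = 64.
Column 1 must total 360; the given cells sum to 291, so (3,1) = 69.
From column 4, 360 − (68 + 77 + 61 + 70) gives (5,4) = 84.
Main diagonal: 71 + 74 + 70 + 73 + ? = 360, so (3,3) = 72.
The remaining cell in anti-diagonal is (1,5) = 360 − 278 = 82.
Using row 3: 69 + 83 + 72 + 61 + ? → (3,5) = 360 − 285 = 75.
From row 5, 360 − (62 + 65 + 84 + 73) gives (5,2) = 76.
The remaining cell in column 2 is (1,2) = 360 − 300 = 60.
The remaining cell in column 3 is (1,3) = 360 − 281 = 79.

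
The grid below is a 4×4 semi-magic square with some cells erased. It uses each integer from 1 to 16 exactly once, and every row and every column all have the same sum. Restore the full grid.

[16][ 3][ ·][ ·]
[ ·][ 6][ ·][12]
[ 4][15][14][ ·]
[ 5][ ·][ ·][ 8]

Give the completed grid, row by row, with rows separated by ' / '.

16 3 2 13 / 9 6 7 12 / 4 15 14 1 / 5 10 11 8

The entries are 1 through 16, which sum to 136, so each line sums to 136/4 = 34.
Row 3 must total 34; the given cells sum to 33, so (3,4) = 1.
The remaining cell in column 1 is (2,1) = 34 − 25 = 9.
The remaining cell in column 2 is (4,2) = 34 − 24 = 10.
From column 4, 34 − (12 + 1 + 8) gives (1,4) = 13.
Row 1 needs 34; the known cells sum to 32, so (1,3) = 2.
Using row 2: 9 + 6 + 12 + ? → (2,3) = 34 − 27 = 7.
Row 4 must total 34; the given cells sum to 23, so (4,3) = 11.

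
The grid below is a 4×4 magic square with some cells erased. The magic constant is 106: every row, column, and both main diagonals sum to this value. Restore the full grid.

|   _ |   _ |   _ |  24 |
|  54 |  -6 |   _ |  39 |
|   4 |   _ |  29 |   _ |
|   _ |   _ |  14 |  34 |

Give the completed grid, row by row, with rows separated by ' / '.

The remaining cell in row 2 is (2,3) = 106 − 87 = 19.
Column 3: 19 + 29 + 14 + ? = 106, so (1,3) = 44.
From column 4, 106 − (24 + 39 + 34) gives (3,4) = 9.
Using main diagonal: -6 + 29 + 34 + ? → (1,1) = 106 − 57 = 49.
Row 1: 49 + 44 + 24 + ? = 106, so (1,2) = -11.
Row 3: 4 + 29 + 9 + ? = 106, so (3,2) = 64.
Column 1 needs 106; the known cells sum to 107, so (4,1) = -1.
Column 2 needs 106; the known cells sum to 47, so (4,2) = 59.

49 -11 44 24 / 54 -6 19 39 / 4 64 29 9 / -1 59 14 34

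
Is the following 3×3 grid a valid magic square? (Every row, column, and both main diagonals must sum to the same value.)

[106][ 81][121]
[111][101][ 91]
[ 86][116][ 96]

Row 1: 106 + 81 + 121 = 308.
Row 2: 111 + 101 + 91 = 303.
Row 3: 86 + 116 + 96 = 298.
Column 1: 106 + 111 + 86 = 303.
Column 2: 81 + 101 + 116 = 298.
Column 3: 121 + 91 + 96 = 308.
Main diagonal: 106 + 101 + 96 = 303.
Anti-diagonal: 121 + 101 + 86 = 308.

No — column 2 sums to 298 but column 3 sums to 308.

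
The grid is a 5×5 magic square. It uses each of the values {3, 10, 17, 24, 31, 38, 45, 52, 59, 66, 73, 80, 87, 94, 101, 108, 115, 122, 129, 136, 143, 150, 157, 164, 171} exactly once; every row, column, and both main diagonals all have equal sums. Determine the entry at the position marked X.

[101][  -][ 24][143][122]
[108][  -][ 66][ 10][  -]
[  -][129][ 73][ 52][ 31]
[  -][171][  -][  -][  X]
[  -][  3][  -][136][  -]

The 25 entries sum to 2175, so each line sums to 2175/5 = 435.
Row 1: 101 + 24 + 143 + 122 + ? = 435, so (1,2) = 45.
The remaining cell in row 3 is (3,1) = 435 − 285 = 150.
The remaining cell in column 2 is (2,2) = 435 − 348 = 87.
From column 4, 435 − (143 + 10 + 52 + 136) gives (4,4) = 94.
Main diagonal: 101 + 87 + 73 + 94 + ? = 435, so (5,5) = 80.
Anti-diagonal: 122 + 10 + 73 + 171 + ? = 435, so (5,1) = 59.
Row 2 must total 435; the given cells sum to 271, so (2,5) = 164.
From row 5, 435 − (59 + 3 + 136 + 80) gives (5,3) = 157.
The remaining cell in column 1 is (4,1) = 435 − 418 = 17.
Column 3 must total 435; the given cells sum to 320, so (4,3) = 115.
Column 5 must total 435; the given cells sum to 397, so (4,5) = 38.

38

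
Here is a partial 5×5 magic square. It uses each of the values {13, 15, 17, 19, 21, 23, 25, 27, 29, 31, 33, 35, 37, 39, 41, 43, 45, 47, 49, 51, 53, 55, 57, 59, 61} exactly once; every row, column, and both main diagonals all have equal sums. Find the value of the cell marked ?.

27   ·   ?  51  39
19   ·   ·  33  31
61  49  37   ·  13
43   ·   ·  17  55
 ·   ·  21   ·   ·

53

The 25 entries sum to 925, so each line sums to 925/5 = 185.
Using row 3: 61 + 49 + 37 + 13 + ? → (3,4) = 185 − 160 = 25.
From column 1, 185 − (27 + 19 + 61 + 43) gives (5,1) = 35.
Column 4 needs 185; the known cells sum to 126, so (5,4) = 59.
Column 5 must total 185; the given cells sum to 138, so (5,5) = 47.
Using main diagonal: 27 + 37 + 17 + 47 + ? → (2,2) = 185 − 128 = 57.
Anti-diagonal needs 185; the known cells sum to 144, so (4,2) = 41.
Using row 2: 19 + 57 + 33 + 31 + ? → (2,3) = 185 − 140 = 45.
Row 4 must total 185; the given cells sum to 156, so (4,3) = 29.
Using row 5: 35 + 21 + 59 + 47 + ? → (5,2) = 185 − 162 = 23.
Column 2: 57 + 49 + 41 + 23 + ? = 185, so (1,2) = 15.
The remaining cell in column 3 is (1,3) = 185 − 132 = 53.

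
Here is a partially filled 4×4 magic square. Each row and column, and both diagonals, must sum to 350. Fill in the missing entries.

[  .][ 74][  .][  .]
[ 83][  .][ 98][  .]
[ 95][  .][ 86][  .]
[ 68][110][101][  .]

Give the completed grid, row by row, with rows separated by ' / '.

From row 4, 350 − (68 + 110 + 101) gives (4,4) = 71.
Column 1 needs 350; the known cells sum to 246, so (1,1) = 104.
Column 3: 98 + 86 + 101 + ? = 350, so (1,3) = 65.
From main diagonal, 350 − (104 + 86 + 71) gives (2,2) = 89.
Row 1: 104 + 74 + 65 + ? = 350, so (1,4) = 107.
Row 2: 83 + 89 + 98 + ? = 350, so (2,4) = 80.
Using column 2: 74 + 89 + 110 + ? → (3,2) = 350 − 273 = 77.
From column 4, 350 − (107 + 80 + 71) gives (3,4) = 92.

104 74 65 107 / 83 89 98 80 / 95 77 86 92 / 68 110 101 71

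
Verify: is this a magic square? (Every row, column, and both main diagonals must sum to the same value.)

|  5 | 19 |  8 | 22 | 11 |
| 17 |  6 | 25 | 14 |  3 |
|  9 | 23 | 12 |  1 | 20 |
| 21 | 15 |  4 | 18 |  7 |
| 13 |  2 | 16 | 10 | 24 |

Row 1: 5 + 19 + 8 + 22 + 11 = 65.
Row 2: 17 + 6 + 25 + 14 + 3 = 65.
Row 3: 9 + 23 + 12 + 1 + 20 = 65.
Row 4: 21 + 15 + 4 + 18 + 7 = 65.
Row 5: 13 + 2 + 16 + 10 + 24 = 65.
Column 1: 5 + 17 + 9 + 21 + 13 = 65.
Column 2: 19 + 6 + 23 + 15 + 2 = 65.
Column 3: 8 + 25 + 12 + 4 + 16 = 65.
Column 4: 22 + 14 + 1 + 18 + 10 = 65.
Column 5: 11 + 3 + 20 + 7 + 24 = 65.
Main diagonal: 5 + 6 + 12 + 18 + 24 = 65.
Anti-diagonal: 11 + 14 + 12 + 15 + 13 = 65.
All lines sum to 65.

Yes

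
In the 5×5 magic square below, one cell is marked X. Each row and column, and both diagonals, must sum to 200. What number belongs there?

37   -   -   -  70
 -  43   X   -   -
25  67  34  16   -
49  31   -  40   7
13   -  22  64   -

10

Using row 3: 25 + 67 + 34 + 16 + ? → (3,5) = 200 − 142 = 58.
The remaining cell in row 4 is (4,3) = 200 − 127 = 73.
The remaining cell in column 1 is (2,1) = 200 − 124 = 76.
Main diagonal needs 200; the known cells sum to 154, so (5,5) = 46.
Anti-diagonal: 70 + 34 + 31 + 13 + ? = 200, so (2,4) = 52.
Row 5 needs 200; the known cells sum to 145, so (5,2) = 55.
The remaining cell in column 2 is (1,2) = 200 − 196 = 4.
Column 4: 52 + 16 + 40 + 64 + ? = 200, so (1,4) = 28.
Column 5 needs 200; the known cells sum to 181, so (2,5) = 19.
Row 1: 37 + 4 + 28 + 70 + ? = 200, so (1,3) = 61.
Using row 2: 76 + 43 + 52 + 19 + ? → (2,3) = 200 − 190 = 10.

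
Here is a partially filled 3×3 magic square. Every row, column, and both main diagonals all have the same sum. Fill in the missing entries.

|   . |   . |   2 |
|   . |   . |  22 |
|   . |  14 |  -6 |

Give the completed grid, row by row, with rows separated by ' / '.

18 -2 2 / -10 6 22 / 10 14 -6

Column 3 is already complete: 2 + 22 + -6 = 18, so that is the magic constant.
From row 3, 18 − (14 + (-6)) gives (3,1) = 10.
From anti-diagonal, 18 − (2 + 10) gives (2,2) = 6.
Row 2 must total 18; the given cells sum to 28, so (2,1) = -10.
Column 1 needs 18; the known cells sum to 0, so (1,1) = 18.
Column 2 must total 18; the given cells sum to 20, so (1,2) = -2.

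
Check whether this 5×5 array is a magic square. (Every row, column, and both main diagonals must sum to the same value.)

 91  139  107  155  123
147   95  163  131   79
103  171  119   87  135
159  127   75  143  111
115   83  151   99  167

Row 1: 91 + 139 + 107 + 155 + 123 = 615.
Row 2: 147 + 95 + 163 + 131 + 79 = 615.
Row 3: 103 + 171 + 119 + 87 + 135 = 615.
Row 4: 159 + 127 + 75 + 143 + 111 = 615.
Row 5: 115 + 83 + 151 + 99 + 167 = 615.
Column 1: 91 + 147 + 103 + 159 + 115 = 615.
Column 2: 139 + 95 + 171 + 127 + 83 = 615.
Column 3: 107 + 163 + 119 + 75 + 151 = 615.
Column 4: 155 + 131 + 87 + 143 + 99 = 615.
Column 5: 123 + 79 + 135 + 111 + 167 = 615.
Main diagonal: 91 + 95 + 119 + 143 + 167 = 615.
Anti-diagonal: 123 + 131 + 119 + 127 + 115 = 615.
All lines sum to 615.

Yes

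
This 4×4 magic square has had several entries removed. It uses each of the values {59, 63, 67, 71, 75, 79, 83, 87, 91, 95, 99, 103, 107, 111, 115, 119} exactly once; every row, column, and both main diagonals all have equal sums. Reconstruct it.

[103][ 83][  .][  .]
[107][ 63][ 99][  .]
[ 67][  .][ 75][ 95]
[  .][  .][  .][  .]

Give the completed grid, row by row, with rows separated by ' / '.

The 16 entries sum to 1424, so each line sums to 1424/4 = 356.
From row 2, 356 − (107 + 63 + 99) gives (2,4) = 87.
From row 3, 356 − (67 + 75 + 95) gives (3,2) = 119.
Column 1 must total 356; the given cells sum to 277, so (4,1) = 79.
From column 2, 356 − (83 + 63 + 119) gives (4,2) = 91.
From main diagonal, 356 − (103 + 63 + 75) gives (4,4) = 115.
The remaining cell in anti-diagonal is (1,4) = 356 − 297 = 59.
The remaining cell in row 1 is (1,3) = 356 − 245 = 111.
The remaining cell in row 4 is (4,3) = 356 − 285 = 71.

103 83 111 59 / 107 63 99 87 / 67 119 75 95 / 79 91 71 115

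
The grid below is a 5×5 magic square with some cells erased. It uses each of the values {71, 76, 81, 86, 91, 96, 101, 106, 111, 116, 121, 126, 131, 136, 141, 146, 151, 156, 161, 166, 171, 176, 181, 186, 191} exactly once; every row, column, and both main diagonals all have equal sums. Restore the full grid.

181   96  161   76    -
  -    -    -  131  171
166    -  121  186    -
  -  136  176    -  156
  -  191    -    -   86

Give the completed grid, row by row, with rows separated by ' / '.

The 25 entries sum to 3275, so each line sums to 3275/5 = 655.
Row 1 must total 655; the given cells sum to 514, so (1,5) = 141.
The remaining cell in column 5 is (3,5) = 655 − 554 = 101.
Anti-diagonal: 141 + 131 + 121 + 136 + ? = 655, so (5,1) = 126.
Row 3 must total 655; the given cells sum to 574, so (3,2) = 81.
Column 2 needs 655; the known cells sum to 504, so (2,2) = 151.
The remaining cell in main diagonal is (4,4) = 655 − 539 = 116.
The remaining cell in row 4 is (4,1) = 655 − 584 = 71.
From column 1, 655 − (181 + 166 + 71 + 126) gives (2,1) = 111.
From column 4, 655 − (76 + 131 + 186 + 116) gives (5,4) = 146.
The remaining cell in row 2 is (2,3) = 655 − 564 = 91.
The remaining cell in row 5 is (5,3) = 655 − 549 = 106.

181 96 161 76 141 / 111 151 91 131 171 / 166 81 121 186 101 / 71 136 176 116 156 / 126 191 106 146 86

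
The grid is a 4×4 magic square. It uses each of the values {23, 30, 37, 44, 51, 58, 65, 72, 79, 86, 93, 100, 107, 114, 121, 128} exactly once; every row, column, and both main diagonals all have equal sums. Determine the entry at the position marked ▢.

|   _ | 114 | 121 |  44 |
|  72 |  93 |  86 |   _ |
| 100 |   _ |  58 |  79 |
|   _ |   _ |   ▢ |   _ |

37

The 16 entries sum to 1208, so each line sums to 1208/4 = 302.
Using row 1: 114 + 121 + 44 + ? → (1,1) = 302 − 279 = 23.
Row 2: 72 + 93 + 86 + ? = 302, so (2,4) = 51.
From row 3, 302 − (100 + 58 + 79) gives (3,2) = 65.
The remaining cell in column 1 is (4,1) = 302 − 195 = 107.
From column 2, 302 − (114 + 93 + 65) gives (4,2) = 30.
Column 3 needs 302; the known cells sum to 265, so (4,3) = 37.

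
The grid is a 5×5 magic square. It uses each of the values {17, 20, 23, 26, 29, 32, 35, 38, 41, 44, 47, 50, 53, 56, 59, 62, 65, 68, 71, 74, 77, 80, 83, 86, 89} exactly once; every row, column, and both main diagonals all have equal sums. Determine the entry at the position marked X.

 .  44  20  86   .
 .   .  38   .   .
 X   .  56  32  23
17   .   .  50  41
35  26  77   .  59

The 25 entries sum to 1325, so each line sums to 1325/5 = 265.
Using row 5: 35 + 26 + 77 + 59 + ? → (5,4) = 265 − 197 = 68.
Column 3 must total 265; the given cells sum to 191, so (4,3) = 74.
The remaining cell in column 4 is (2,4) = 265 − 236 = 29.
Row 4 must total 265; the given cells sum to 182, so (4,2) = 83.
Using anti-diagonal: 29 + 56 + 83 + 35 + ? → (1,5) = 265 − 203 = 62.
From row 1, 265 − (44 + 20 + 86 + 62) gives (1,1) = 53.
Column 5 needs 265; the known cells sum to 185, so (2,5) = 80.
The remaining cell in main diagonal is (2,2) = 265 − 218 = 47.
Using row 2: 47 + 38 + 29 + 80 + ? → (2,1) = 265 − 194 = 71.
Column 1: 53 + 71 + 17 + 35 + ? = 265, so (3,1) = 89.

89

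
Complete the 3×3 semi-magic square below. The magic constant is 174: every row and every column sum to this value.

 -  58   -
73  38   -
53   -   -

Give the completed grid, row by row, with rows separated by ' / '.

Row 2 needs 174; the known cells sum to 111, so (2,3) = 63.
From column 1, 174 − (73 + 53) gives (1,1) = 48.
Column 2 must total 174; the given cells sum to 96, so (3,2) = 78.
Row 1 needs 174; the known cells sum to 106, so (1,3) = 68.
Row 3 must total 174; the given cells sum to 131, so (3,3) = 43.

48 58 68 / 73 38 63 / 53 78 43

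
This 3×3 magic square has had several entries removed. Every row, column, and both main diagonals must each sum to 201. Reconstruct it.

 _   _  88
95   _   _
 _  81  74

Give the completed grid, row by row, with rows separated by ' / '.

The remaining cell in row 3 is (3,1) = 201 − 155 = 46.
The remaining cell in column 1 is (1,1) = 201 − 141 = 60.
From column 3, 201 − (88 + 74) gives (2,3) = 39.
Main diagonal needs 201; the known cells sum to 134, so (2,2) = 67.
Row 1 must total 201; the given cells sum to 148, so (1,2) = 53.

60 53 88 / 95 67 39 / 46 81 74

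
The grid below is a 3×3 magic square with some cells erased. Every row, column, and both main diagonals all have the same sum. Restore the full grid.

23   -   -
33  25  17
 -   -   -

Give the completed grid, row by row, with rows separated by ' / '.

Row 2 is already complete: 33 + 25 + 17 = 75, so that is the magic constant.
Column 1: 23 + 33 + ? = 75, so (3,1) = 19.
The remaining cell in main diagonal is (3,3) = 75 − 48 = 27.
Anti-diagonal: 25 + 19 + ? = 75, so (1,3) = 31.
Using row 1: 23 + 31 + ? → (1,2) = 75 − 54 = 21.
Row 3 must total 75; the given cells sum to 46, so (3,2) = 29.

23 21 31 / 33 25 17 / 19 29 27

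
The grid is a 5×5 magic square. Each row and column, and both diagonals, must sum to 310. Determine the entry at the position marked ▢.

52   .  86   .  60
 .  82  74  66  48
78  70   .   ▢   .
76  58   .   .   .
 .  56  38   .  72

The remaining cell in row 2 is (2,1) = 310 − 270 = 40.
Column 1 must total 310; the given cells sum to 246, so (5,1) = 64.
Column 2 must total 310; the given cells sum to 266, so (1,2) = 44.
Anti-diagonal must total 310; the given cells sum to 248, so (3,3) = 62.
Using row 1: 52 + 44 + 86 + 60 + ? → (1,4) = 310 − 242 = 68.
Using row 5: 64 + 56 + 38 + 72 + ? → (5,4) = 310 − 230 = 80.
From column 3, 310 − (86 + 74 + 62 + 38) gives (4,3) = 50.
Main diagonal: 52 + 82 + 62 + 72 + ? = 310, so (4,4) = 42.
The remaining cell in row 4 is (4,5) = 310 − 226 = 84.
Column 4 needs 310; the known cells sum to 256, so (3,4) = 54.

54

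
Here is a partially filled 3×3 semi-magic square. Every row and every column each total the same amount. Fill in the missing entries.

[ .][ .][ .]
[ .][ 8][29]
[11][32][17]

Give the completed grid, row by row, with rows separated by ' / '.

26 20 14 / 23 8 29 / 11 32 17

Row 3 is already complete: 11 + 32 + 17 = 60, so that is the magic constant.
Row 2: 8 + 29 + ? = 60, so (2,1) = 23.
Column 1: 23 + 11 + ? = 60, so (1,1) = 26.
The remaining cell in column 2 is (1,2) = 60 − 40 = 20.
The remaining cell in column 3 is (1,3) = 60 − 46 = 14.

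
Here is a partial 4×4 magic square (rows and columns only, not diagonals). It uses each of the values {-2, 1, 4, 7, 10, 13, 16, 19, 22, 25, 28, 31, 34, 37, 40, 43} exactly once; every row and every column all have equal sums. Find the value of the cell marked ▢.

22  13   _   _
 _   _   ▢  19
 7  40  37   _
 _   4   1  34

28

The 16 entries sum to 328, so each line sums to 328/4 = 82.
Using row 3: 7 + 40 + 37 + ? → (3,4) = 82 − 84 = -2.
From row 4, 82 − (4 + 1 + 34) gives (4,1) = 43.
Column 1: 22 + 7 + 43 + ? = 82, so (2,1) = 10.
Column 2 needs 82; the known cells sum to 57, so (2,2) = 25.
Using column 4: 19 + (-2) + 34 + ? → (1,4) = 82 − 51 = 31.
The remaining cell in row 1 is (1,3) = 82 − 66 = 16.
The remaining cell in row 2 is (2,3) = 82 − 54 = 28.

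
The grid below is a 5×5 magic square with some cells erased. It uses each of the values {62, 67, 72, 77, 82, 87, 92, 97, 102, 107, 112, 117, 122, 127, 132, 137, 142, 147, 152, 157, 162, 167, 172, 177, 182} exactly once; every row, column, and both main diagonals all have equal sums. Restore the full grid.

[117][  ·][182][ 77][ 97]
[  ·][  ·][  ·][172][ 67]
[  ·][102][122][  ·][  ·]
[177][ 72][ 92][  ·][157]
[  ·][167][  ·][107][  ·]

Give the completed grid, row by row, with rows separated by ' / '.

The 25 entries sum to 3050, so each line sums to 3050/5 = 610.
From row 1, 610 − (117 + 182 + 77 + 97) gives (1,2) = 137.
Row 4 needs 610; the known cells sum to 498, so (4,4) = 112.
From column 2, 610 − (137 + 102 + 72 + 167) gives (2,2) = 132.
Column 4: 77 + 172 + 112 + 107 + ? = 610, so (3,4) = 142.
Main diagonal needs 610; the known cells sum to 483, so (5,5) = 127.
Using anti-diagonal: 97 + 172 + 122 + 72 + ? → (5,1) = 610 − 463 = 147.
Row 5 must total 610; the given cells sum to 548, so (5,3) = 62.
Column 3 needs 610; the known cells sum to 458, so (2,3) = 152.
Using column 5: 97 + 67 + 157 + 127 + ? → (3,5) = 610 − 448 = 162.
Row 2: 132 + 152 + 172 + 67 + ? = 610, so (2,1) = 87.
The remaining cell in row 3 is (3,1) = 610 − 528 = 82.

117 137 182 77 97 / 87 132 152 172 67 / 82 102 122 142 162 / 177 72 92 112 157 / 147 167 62 107 127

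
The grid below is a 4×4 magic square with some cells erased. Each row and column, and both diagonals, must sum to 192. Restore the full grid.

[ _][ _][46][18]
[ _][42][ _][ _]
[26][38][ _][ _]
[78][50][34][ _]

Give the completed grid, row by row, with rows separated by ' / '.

66 62 46 18 / 22 42 58 70 / 26 38 54 74 / 78 50 34 30

The remaining cell in row 4 is (4,4) = 192 − 162 = 30.
Using column 2: 42 + 38 + 50 + ? → (1,2) = 192 − 130 = 62.
Anti-diagonal must total 192; the given cells sum to 134, so (2,3) = 58.
Row 1: 62 + 46 + 18 + ? = 192, so (1,1) = 66.
Column 1: 66 + 26 + 78 + ? = 192, so (2,1) = 22.
The remaining cell in column 3 is (3,3) = 192 − 138 = 54.
From row 2, 192 − (22 + 42 + 58) gives (2,4) = 70.
The remaining cell in row 3 is (3,4) = 192 − 118 = 74.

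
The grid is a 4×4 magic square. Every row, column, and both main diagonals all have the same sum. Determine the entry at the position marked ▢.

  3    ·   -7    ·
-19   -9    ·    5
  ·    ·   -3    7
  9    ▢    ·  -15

Main diagonal is complete and sums to -24; that is the magic constant.
From row 2, -24 − (-19 + (-9) + 5) gives (2,3) = -1.
Column 1 must total -24; the given cells sum to -7, so (3,1) = -17.
Column 3 must total -24; the given cells sum to -11, so (4,3) = -13.
Column 4 needs -24; the known cells sum to -3, so (1,4) = -21.
Using anti-diagonal: -21 + (-1) + 9 + ? → (3,2) = -24 − (-13) = -11.
Row 1: 3 + (-7) + (-21) + ? = -24, so (1,2) = 1.
Using row 4: 9 + (-13) + (-15) + ? → (4,2) = -24 − (-19) = -5.

-5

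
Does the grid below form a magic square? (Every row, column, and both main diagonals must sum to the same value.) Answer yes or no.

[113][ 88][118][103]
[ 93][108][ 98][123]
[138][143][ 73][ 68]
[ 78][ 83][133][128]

Yes

Row 1: 113 + 88 + 118 + 103 = 422.
Row 2: 93 + 108 + 98 + 123 = 422.
Row 3: 138 + 143 + 73 + 68 = 422.
Row 4: 78 + 83 + 133 + 128 = 422.
Column 1: 113 + 93 + 138 + 78 = 422.
Column 2: 88 + 108 + 143 + 83 = 422.
Column 3: 118 + 98 + 73 + 133 = 422.
Column 4: 103 + 123 + 68 + 128 = 422.
Main diagonal: 113 + 108 + 73 + 128 = 422.
Anti-diagonal: 103 + 98 + 143 + 78 = 422.
All lines sum to 422.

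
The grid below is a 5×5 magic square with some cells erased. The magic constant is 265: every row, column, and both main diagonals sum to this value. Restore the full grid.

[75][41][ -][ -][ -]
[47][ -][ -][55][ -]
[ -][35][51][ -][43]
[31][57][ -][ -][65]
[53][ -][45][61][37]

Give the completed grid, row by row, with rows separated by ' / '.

Row 5: 53 + 45 + 61 + 37 + ? = 265, so (5,2) = 69.
The remaining cell in column 1 is (3,1) = 265 − 206 = 59.
Column 2 needs 265; the known cells sum to 202, so (2,2) = 63.
The remaining cell in main diagonal is (4,4) = 265 − 226 = 39.
Anti-diagonal must total 265; the given cells sum to 216, so (1,5) = 49.
Row 3 needs 265; the known cells sum to 188, so (3,4) = 77.
Using row 4: 31 + 57 + 39 + 65 + ? → (4,3) = 265 − 192 = 73.
Column 4: 55 + 77 + 39 + 61 + ? = 265, so (1,4) = 33.
Column 5: 49 + 43 + 65 + 37 + ? = 265, so (2,5) = 71.
Using row 1: 75 + 41 + 33 + 49 + ? → (1,3) = 265 − 198 = 67.
Using row 2: 47 + 63 + 55 + 71 + ? → (2,3) = 265 − 236 = 29.

75 41 67 33 49 / 47 63 29 55 71 / 59 35 51 77 43 / 31 57 73 39 65 / 53 69 45 61 37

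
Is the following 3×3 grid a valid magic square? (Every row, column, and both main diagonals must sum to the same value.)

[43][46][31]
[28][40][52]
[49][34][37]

Yes

Row 1: 43 + 46 + 31 = 120.
Row 2: 28 + 40 + 52 = 120.
Row 3: 49 + 34 + 37 = 120.
Column 1: 43 + 28 + 49 = 120.
Column 2: 46 + 40 + 34 = 120.
Column 3: 31 + 52 + 37 = 120.
Main diagonal: 43 + 40 + 37 = 120.
Anti-diagonal: 31 + 40 + 49 = 120.
All lines sum to 120.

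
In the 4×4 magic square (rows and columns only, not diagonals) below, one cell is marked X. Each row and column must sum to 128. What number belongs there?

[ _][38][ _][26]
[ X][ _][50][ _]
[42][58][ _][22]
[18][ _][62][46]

The remaining cell in row 3 is (3,3) = 128 − 122 = 6.
Row 4: 18 + 62 + 46 + ? = 128, so (4,2) = 2.
Column 2 needs 128; the known cells sum to 98, so (2,2) = 30.
From column 3, 128 − (50 + 6 + 62) gives (1,3) = 10.
Column 4: 26 + 22 + 46 + ? = 128, so (2,4) = 34.
From row 1, 128 − (38 + 10 + 26) gives (1,1) = 54.
Using row 2: 30 + 50 + 34 + ? → (2,1) = 128 − 114 = 14.

14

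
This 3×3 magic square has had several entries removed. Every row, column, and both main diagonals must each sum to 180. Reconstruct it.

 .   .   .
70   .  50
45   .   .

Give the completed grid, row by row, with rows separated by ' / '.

From row 2, 180 − (70 + 50) gives (2,2) = 60.
Using column 1: 70 + 45 + ? → (1,1) = 180 − 115 = 65.
Main diagonal must total 180; the given cells sum to 125, so (3,3) = 55.
Anti-diagonal needs 180; the known cells sum to 105, so (1,3) = 75.
Row 1: 65 + 75 + ? = 180, so (1,2) = 40.
Row 3: 45 + 55 + ? = 180, so (3,2) = 80.

65 40 75 / 70 60 50 / 45 80 55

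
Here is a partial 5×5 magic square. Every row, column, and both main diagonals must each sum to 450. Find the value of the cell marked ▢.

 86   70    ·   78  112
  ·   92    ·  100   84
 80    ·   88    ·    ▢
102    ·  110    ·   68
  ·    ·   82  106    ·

Row 1: 86 + 70 + 78 + 112 + ? = 450, so (1,3) = 104.
Using column 3: 104 + 88 + 110 + 82 + ? → (2,3) = 450 − 384 = 66.
Row 2 must total 450; the given cells sum to 342, so (2,1) = 108.
Column 1 needs 450; the known cells sum to 376, so (5,1) = 74.
From anti-diagonal, 450 − (112 + 100 + 88 + 74) gives (4,2) = 76.
Row 4 must total 450; the given cells sum to 356, so (4,4) = 94.
The remaining cell in column 4 is (3,4) = 450 − 378 = 72.
Using main diagonal: 86 + 92 + 88 + 94 + ? → (5,5) = 450 − 360 = 90.
The remaining cell in row 5 is (5,2) = 450 − 352 = 98.
Column 2: 70 + 92 + 76 + 98 + ? = 450, so (3,2) = 114.
Column 5 must total 450; the given cells sum to 354, so (3,5) = 96.

96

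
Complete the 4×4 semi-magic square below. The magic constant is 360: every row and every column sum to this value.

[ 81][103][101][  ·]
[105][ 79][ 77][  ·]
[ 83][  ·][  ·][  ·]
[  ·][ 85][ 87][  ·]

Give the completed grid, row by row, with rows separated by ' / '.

Row 1: 81 + 103 + 101 + ? = 360, so (1,4) = 75.
Row 2: 105 + 79 + 77 + ? = 360, so (2,4) = 99.
The remaining cell in column 1 is (4,1) = 360 − 269 = 91.
From column 2, 360 − (103 + 79 + 85) gives (3,2) = 93.
From column 3, 360 − (101 + 77 + 87) gives (3,3) = 95.
Using row 3: 83 + 93 + 95 + ? → (3,4) = 360 − 271 = 89.
From row 4, 360 − (91 + 85 + 87) gives (4,4) = 97.

81 103 101 75 / 105 79 77 99 / 83 93 95 89 / 91 85 87 97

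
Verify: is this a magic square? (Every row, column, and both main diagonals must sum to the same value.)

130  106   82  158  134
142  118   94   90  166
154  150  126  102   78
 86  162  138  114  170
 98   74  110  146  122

No — main diagonal sums to 610 but column 3 sums to 550.

Row 1: 130 + 106 + 82 + 158 + 134 = 610.
Row 2: 142 + 118 + 94 + 90 + 166 = 610.
Row 3: 154 + 150 + 126 + 102 + 78 = 610.
Row 4: 86 + 162 + 138 + 114 + 170 = 670.
Row 5: 98 + 74 + 110 + 146 + 122 = 550.
Column 1: 130 + 142 + 154 + 86 + 98 = 610.
Column 2: 106 + 118 + 150 + 162 + 74 = 610.
Column 3: 82 + 94 + 126 + 138 + 110 = 550.
Column 4: 158 + 90 + 102 + 114 + 146 = 610.
Column 5: 134 + 166 + 78 + 170 + 122 = 670.
Main diagonal: 130 + 118 + 126 + 114 + 122 = 610.
Anti-diagonal: 134 + 90 + 126 + 162 + 98 = 610.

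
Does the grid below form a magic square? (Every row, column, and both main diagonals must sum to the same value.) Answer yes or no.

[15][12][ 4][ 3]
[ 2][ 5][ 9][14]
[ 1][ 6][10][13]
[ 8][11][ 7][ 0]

Row 1: 15 + 12 + 4 + 3 = 34.
Row 2: 2 + 5 + 9 + 14 = 30.
Row 3: 1 + 6 + 10 + 13 = 30.
Row 4: 8 + 11 + 7 + 0 = 26.
Column 1: 15 + 2 + 1 + 8 = 26.
Column 2: 12 + 5 + 6 + 11 = 34.
Column 3: 4 + 9 + 10 + 7 = 30.
Column 4: 3 + 14 + 13 + 0 = 30.
Main diagonal: 15 + 5 + 10 + 0 = 30.
Anti-diagonal: 3 + 9 + 6 + 8 = 26.

No — row 1 sums to 34 but row 4 sums to 26.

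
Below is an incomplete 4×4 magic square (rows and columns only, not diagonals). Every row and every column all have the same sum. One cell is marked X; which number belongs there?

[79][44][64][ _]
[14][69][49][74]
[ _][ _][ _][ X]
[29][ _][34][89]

24

Row 2 is complete and sums to 206; that is the magic constant.
From row 1, 206 − (79 + 44 + 64) gives (1,4) = 19.
The remaining cell in row 4 is (4,2) = 206 − 152 = 54.
The remaining cell in column 1 is (3,1) = 206 − 122 = 84.
From column 2, 206 − (44 + 69 + 54) gives (3,2) = 39.
From column 3, 206 − (64 + 49 + 34) gives (3,3) = 59.
From column 4, 206 − (19 + 74 + 89) gives (3,4) = 24.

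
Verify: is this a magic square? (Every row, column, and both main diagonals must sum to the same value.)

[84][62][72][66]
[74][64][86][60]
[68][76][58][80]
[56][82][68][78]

No — row 1 sums to 284 but row 3 sums to 282.

Row 1: 84 + 62 + 72 + 66 = 284.
Row 2: 74 + 64 + 86 + 60 = 284.
Row 3: 68 + 76 + 58 + 80 = 282.
Row 4: 56 + 82 + 68 + 78 = 284.
Column 1: 84 + 74 + 68 + 56 = 282.
Column 2: 62 + 64 + 76 + 82 = 284.
Column 3: 72 + 86 + 58 + 68 = 284.
Column 4: 66 + 60 + 80 + 78 = 284.
Main diagonal: 84 + 64 + 58 + 78 = 284.
Anti-diagonal: 66 + 86 + 76 + 56 = 284.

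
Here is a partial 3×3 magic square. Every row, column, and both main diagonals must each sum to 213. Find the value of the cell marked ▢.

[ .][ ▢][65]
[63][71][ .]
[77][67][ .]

Row 2: 63 + 71 + ? = 213, so (2,3) = 79.
Using row 3: 77 + 67 + ? → (3,3) = 213 − 144 = 69.
Column 1 must total 213; the given cells sum to 140, so (1,1) = 73.
Column 2: 71 + 67 + ? = 213, so (1,2) = 75.

75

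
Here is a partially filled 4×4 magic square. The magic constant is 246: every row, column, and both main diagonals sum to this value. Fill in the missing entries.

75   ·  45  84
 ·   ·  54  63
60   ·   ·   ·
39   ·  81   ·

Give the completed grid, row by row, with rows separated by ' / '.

75 42 45 84 / 72 57 54 63 / 60 69 66 51 / 39 78 81 48

From row 1, 246 − (75 + 45 + 84) gives (1,2) = 42.
The remaining cell in column 1 is (2,1) = 246 − 174 = 72.
Column 3: 45 + 54 + 81 + ? = 246, so (3,3) = 66.
Anti-diagonal must total 246; the given cells sum to 177, so (3,2) = 69.
The remaining cell in row 2 is (2,2) = 246 − 189 = 57.
Row 3 must total 246; the given cells sum to 195, so (3,4) = 51.
Column 2 needs 246; the known cells sum to 168, so (4,2) = 78.
Column 4 needs 246; the known cells sum to 198, so (4,4) = 48.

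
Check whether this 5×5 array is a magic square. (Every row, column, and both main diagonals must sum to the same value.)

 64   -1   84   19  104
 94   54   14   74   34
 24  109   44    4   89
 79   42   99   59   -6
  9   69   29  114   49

No — anti-diagonal sums to 273 but column 4 sums to 270.

Row 1: 64 + (-1) + 84 + 19 + 104 = 270.
Row 2: 94 + 54 + 14 + 74 + 34 = 270.
Row 3: 24 + 109 + 44 + 4 + 89 = 270.
Row 4: 79 + 42 + 99 + 59 + (-6) = 273.
Row 5: 9 + 69 + 29 + 114 + 49 = 270.
Column 1: 64 + 94 + 24 + 79 + 9 = 270.
Column 2: -1 + 54 + 109 + 42 + 69 = 273.
Column 3: 84 + 14 + 44 + 99 + 29 = 270.
Column 4: 19 + 74 + 4 + 59 + 114 = 270.
Column 5: 104 + 34 + 89 + (-6) + 49 = 270.
Main diagonal: 64 + 54 + 44 + 59 + 49 = 270.
Anti-diagonal: 104 + 74 + 44 + 42 + 9 = 273.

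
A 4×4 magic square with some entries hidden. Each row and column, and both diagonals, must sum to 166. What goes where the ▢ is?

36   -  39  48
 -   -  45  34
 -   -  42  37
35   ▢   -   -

Row 1 needs 166; the known cells sum to 123, so (1,2) = 43.
Column 3: 39 + 45 + 42 + ? = 166, so (4,3) = 40.
Column 4: 48 + 34 + 37 + ? = 166, so (4,4) = 47.
The remaining cell in main diagonal is (2,2) = 166 − 125 = 41.
The remaining cell in anti-diagonal is (3,2) = 166 − 128 = 38.
Row 2 needs 166; the known cells sum to 120, so (2,1) = 46.
The remaining cell in row 3 is (3,1) = 166 − 117 = 49.
Row 4 must total 166; the given cells sum to 122, so (4,2) = 44.

44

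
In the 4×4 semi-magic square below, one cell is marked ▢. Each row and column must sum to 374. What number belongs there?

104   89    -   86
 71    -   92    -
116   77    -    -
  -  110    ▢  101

Row 1: 104 + 89 + 86 + ? = 374, so (1,3) = 95.
Column 1 must total 374; the given cells sum to 291, so (4,1) = 83.
Column 2 must total 374; the given cells sum to 276, so (2,2) = 98.
Using row 2: 71 + 98 + 92 + ? → (2,4) = 374 − 261 = 113.
Row 4 must total 374; the given cells sum to 294, so (4,3) = 80.

80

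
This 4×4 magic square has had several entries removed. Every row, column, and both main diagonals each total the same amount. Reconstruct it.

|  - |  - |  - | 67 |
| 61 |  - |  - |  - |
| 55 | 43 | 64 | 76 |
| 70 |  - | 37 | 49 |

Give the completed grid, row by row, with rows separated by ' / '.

Row 3 is already complete: 55 + 43 + 64 + 76 = 238, so that is the magic constant.
Row 4: 70 + 37 + 49 + ? = 238, so (4,2) = 82.
Column 1 needs 238; the known cells sum to 186, so (1,1) = 52.
Column 4: 67 + 76 + 49 + ? = 238, so (2,4) = 46.
From main diagonal, 238 − (52 + 64 + 49) gives (2,2) = 73.
Anti-diagonal must total 238; the given cells sum to 180, so (2,3) = 58.
Using column 2: 73 + 43 + 82 + ? → (1,2) = 238 − 198 = 40.
Column 3 needs 238; the known cells sum to 159, so (1,3) = 79.

52 40 79 67 / 61 73 58 46 / 55 43 64 76 / 70 82 37 49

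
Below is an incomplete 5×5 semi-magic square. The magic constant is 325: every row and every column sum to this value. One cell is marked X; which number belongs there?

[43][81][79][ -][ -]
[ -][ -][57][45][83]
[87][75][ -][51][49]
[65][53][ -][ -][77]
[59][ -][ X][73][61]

85

Row 3 must total 325; the given cells sum to 262, so (3,3) = 63.
Using column 1: 43 + 87 + 65 + 59 + ? → (2,1) = 325 − 254 = 71.
Column 5 needs 325; the known cells sum to 270, so (1,5) = 55.
The remaining cell in row 1 is (1,4) = 325 − 258 = 67.
Row 2: 71 + 57 + 45 + 83 + ? = 325, so (2,2) = 69.
The remaining cell in column 2 is (5,2) = 325 − 278 = 47.
From column 4, 325 − (67 + 45 + 51 + 73) gives (4,4) = 89.
The remaining cell in row 4 is (4,3) = 325 − 284 = 41.
Row 5 needs 325; the known cells sum to 240, so (5,3) = 85.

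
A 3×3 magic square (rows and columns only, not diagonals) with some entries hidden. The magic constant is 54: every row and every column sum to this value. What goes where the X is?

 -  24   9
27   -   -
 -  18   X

30

Row 1: 24 + 9 + ? = 54, so (1,1) = 21.
Column 1 needs 54; the known cells sum to 48, so (3,1) = 6.
The remaining cell in column 2 is (2,2) = 54 − 42 = 12.
Row 2 needs 54; the known cells sum to 39, so (2,3) = 15.
Row 3 needs 54; the known cells sum to 24, so (3,3) = 30.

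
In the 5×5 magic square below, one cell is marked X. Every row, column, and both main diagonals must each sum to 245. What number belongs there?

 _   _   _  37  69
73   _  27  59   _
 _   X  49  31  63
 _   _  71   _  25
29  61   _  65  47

From row 5, 245 − (29 + 61 + 65 + 47) gives (5,3) = 43.
Column 3 needs 245; the known cells sum to 190, so (1,3) = 55.
Using column 4: 37 + 59 + 31 + 65 + ? → (4,4) = 245 − 192 = 53.
Column 5 must total 245; the given cells sum to 204, so (2,5) = 41.
Anti-diagonal must total 245; the given cells sum to 206, so (4,2) = 39.
Row 2 must total 245; the given cells sum to 200, so (2,2) = 45.
Row 4 must total 245; the given cells sum to 188, so (4,1) = 57.
From main diagonal, 245 − (45 + 49 + 53 + 47) gives (1,1) = 51.
From row 1, 245 − (51 + 55 + 37 + 69) gives (1,2) = 33.
Column 1: 51 + 73 + 57 + 29 + ? = 245, so (3,1) = 35.
Column 2 must total 245; the given cells sum to 178, so (3,2) = 67.

67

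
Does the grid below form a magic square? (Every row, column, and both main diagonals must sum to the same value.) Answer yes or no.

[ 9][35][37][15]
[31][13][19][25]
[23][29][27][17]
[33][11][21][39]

Row 1: 9 + 35 + 37 + 15 = 96.
Row 2: 31 + 13 + 19 + 25 = 88.
Row 3: 23 + 29 + 27 + 17 = 96.
Row 4: 33 + 11 + 21 + 39 = 104.
Column 1: 9 + 31 + 23 + 33 = 96.
Column 2: 35 + 13 + 29 + 11 = 88.
Column 3: 37 + 19 + 27 + 21 = 104.
Column 4: 15 + 25 + 17 + 39 = 96.
Main diagonal: 9 + 13 + 27 + 39 = 88.
Anti-diagonal: 15 + 19 + 29 + 33 = 96.

No — row 3 sums to 96 but column 2 sums to 88.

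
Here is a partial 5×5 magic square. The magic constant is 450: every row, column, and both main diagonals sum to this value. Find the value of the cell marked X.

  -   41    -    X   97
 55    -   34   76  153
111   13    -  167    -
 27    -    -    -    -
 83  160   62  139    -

From row 2, 450 − (55 + 34 + 76 + 153) gives (2,2) = 132.
Using row 5: 83 + 160 + 62 + 139 + ? → (5,5) = 450 − 444 = 6.
The remaining cell in column 1 is (1,1) = 450 − 276 = 174.
Column 2 must total 450; the given cells sum to 346, so (4,2) = 104.
Using anti-diagonal: 97 + 76 + 104 + 83 + ? → (3,3) = 450 − 360 = 90.
From row 3, 450 − (111 + 13 + 90 + 167) gives (3,5) = 69.
Column 5 needs 450; the known cells sum to 325, so (4,5) = 125.
From main diagonal, 450 − (174 + 132 + 90 + 6) gives (4,4) = 48.
Using row 4: 27 + 104 + 48 + 125 + ? → (4,3) = 450 − 304 = 146.
From column 3, 450 − (34 + 90 + 146 + 62) gives (1,3) = 118.
Column 4: 76 + 167 + 48 + 139 + ? = 450, so (1,4) = 20.

20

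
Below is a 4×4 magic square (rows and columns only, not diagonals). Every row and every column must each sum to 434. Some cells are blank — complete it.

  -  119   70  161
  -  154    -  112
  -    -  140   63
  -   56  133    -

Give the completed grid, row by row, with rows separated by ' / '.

84 119 70 161 / 77 154 91 112 / 126 105 140 63 / 147 56 133 98

Row 1: 119 + 70 + 161 + ? = 434, so (1,1) = 84.
Using column 2: 119 + 154 + 56 + ? → (3,2) = 434 − 329 = 105.
Using column 3: 70 + 140 + 133 + ? → (2,3) = 434 − 343 = 91.
Column 4: 161 + 112 + 63 + ? = 434, so (4,4) = 98.
Using row 2: 154 + 91 + 112 + ? → (2,1) = 434 − 357 = 77.
Row 3: 105 + 140 + 63 + ? = 434, so (3,1) = 126.
Row 4: 56 + 133 + 98 + ? = 434, so (4,1) = 147.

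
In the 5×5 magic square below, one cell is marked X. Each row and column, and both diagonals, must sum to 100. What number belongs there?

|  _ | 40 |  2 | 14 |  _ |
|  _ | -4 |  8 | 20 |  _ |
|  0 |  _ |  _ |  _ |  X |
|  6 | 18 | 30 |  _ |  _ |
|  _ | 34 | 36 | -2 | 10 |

38

Using row 5: 34 + 36 + (-2) + 10 + ? → (5,1) = 100 − 78 = 22.
Using column 2: 40 + (-4) + 18 + 34 + ? → (3,2) = 100 − 88 = 12.
Column 3 needs 100; the known cells sum to 76, so (3,3) = 24.
Anti-diagonal: 20 + 24 + 18 + 22 + ? = 100, so (1,5) = 16.
Row 1 needs 100; the known cells sum to 72, so (1,1) = 28.
Column 1 needs 100; the known cells sum to 56, so (2,1) = 44.
Main diagonal needs 100; the known cells sum to 58, so (4,4) = 42.
Row 2: 44 + (-4) + 8 + 20 + ? = 100, so (2,5) = 32.
Using row 4: 6 + 18 + 30 + 42 + ? → (4,5) = 100 − 96 = 4.
Using column 4: 14 + 20 + 42 + (-2) + ? → (3,4) = 100 − 74 = 26.
Column 5 must total 100; the given cells sum to 62, so (3,5) = 38.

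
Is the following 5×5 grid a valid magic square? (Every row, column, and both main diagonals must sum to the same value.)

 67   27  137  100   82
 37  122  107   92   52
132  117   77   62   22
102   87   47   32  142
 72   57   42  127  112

No — row 4 sums to 410 but row 1 sums to 413.

Row 1: 67 + 27 + 137 + 100 + 82 = 413.
Row 2: 37 + 122 + 107 + 92 + 52 = 410.
Row 3: 132 + 117 + 77 + 62 + 22 = 410.
Row 4: 102 + 87 + 47 + 32 + 142 = 410.
Row 5: 72 + 57 + 42 + 127 + 112 = 410.
Column 1: 67 + 37 + 132 + 102 + 72 = 410.
Column 2: 27 + 122 + 117 + 87 + 57 = 410.
Column 3: 137 + 107 + 77 + 47 + 42 = 410.
Column 4: 100 + 92 + 62 + 32 + 127 = 413.
Column 5: 82 + 52 + 22 + 142 + 112 = 410.
Main diagonal: 67 + 122 + 77 + 32 + 112 = 410.
Anti-diagonal: 82 + 92 + 77 + 87 + 72 = 410.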